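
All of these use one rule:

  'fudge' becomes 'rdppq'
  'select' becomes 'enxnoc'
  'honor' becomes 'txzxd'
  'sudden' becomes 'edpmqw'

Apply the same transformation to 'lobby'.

Shifts by position in fudge: pos 0: f→r (+12), pos 1: u→d (+9), pos 2: d→p (+12), pos 3: g→p (+9) — repeating every 2. It's a Vigenère-style cipher with numeric key [12,9]: position i shifts by key[i mod 2].
Applying it to lobby: l+12=x, o+9=x, b+12=n, b+9=k, y+12=k.

xxnkk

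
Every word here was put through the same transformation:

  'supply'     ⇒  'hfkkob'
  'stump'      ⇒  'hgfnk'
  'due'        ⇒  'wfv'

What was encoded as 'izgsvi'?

rather

Letters are reflected about the middle of the alphabet (position → 25−position): Atbash.
Undoing it on izgsvi: i↔r, z↔a, g↔t, s↔h, v↔e, i↔r.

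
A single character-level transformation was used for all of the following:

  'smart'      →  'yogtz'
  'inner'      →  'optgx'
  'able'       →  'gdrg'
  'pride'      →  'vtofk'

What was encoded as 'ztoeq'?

Shifts by position in smart: pos 0: s→y (+6), pos 1: m→o (+2), pos 2: a→g (+6), pos 3: r→t (+2) — repeating every 2. A repeating key of period 2 is used — shifts +6, +2 over and over.
Decoding ztoeq: z−6=t, t−2=r, o−6=i, e−2=c, q−6=k.

trick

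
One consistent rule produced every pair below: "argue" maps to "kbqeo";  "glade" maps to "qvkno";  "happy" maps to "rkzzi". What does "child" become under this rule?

Compare letters: a→k is +10, r→b is +10, g→q is +10 — a constant shift. Each letter is shifted forward by 10 in the alphabet (a Caesar shift of +10).
On child: c+10=m, h+10=r, i+10=s, l+10=v, d+10=n.

mrsvn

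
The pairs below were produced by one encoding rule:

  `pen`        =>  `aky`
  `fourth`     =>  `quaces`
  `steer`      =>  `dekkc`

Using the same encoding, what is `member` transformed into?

The shift depends on letter class: consonant p→a is +11, but vowel e→k is +6. Two shifts are in play — +6 for a/e/i/o/u, +11 for every other letter.
Applying it to member: m(cons)+11=x, e(vowel)+6=k, m(cons)+11=x, b(cons)+11=m, e(vowel)+6=k, r(cons)+11=c.

xkxmkc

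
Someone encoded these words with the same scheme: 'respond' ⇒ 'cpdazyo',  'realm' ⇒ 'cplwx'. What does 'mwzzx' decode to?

Compare letters: r→c is +11, e→p is +11, s→d is +11 — a constant shift. Each letter is shifted forward by 11 in the alphabet (a Caesar shift of +11).
Reversing it on mwzzx: m−11=b, w−11=l, z−11=o, z−11=o, x−11=m.

bloom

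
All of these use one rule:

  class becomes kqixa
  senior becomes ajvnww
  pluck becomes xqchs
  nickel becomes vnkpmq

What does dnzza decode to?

virus

Shifts by position in class: pos 0: c→k (+8), pos 1: l→q (+5), pos 2: a→i (+8), pos 3: s→x (+5) — repeating every 2. The shifts repeat in a cycle of length 2: positions 0,1,… shift by +8, +5, then the pattern repeats.
Reversing it on dnzza: d−8=v, n−5=i, z−8=r, z−5=u, a−8=s.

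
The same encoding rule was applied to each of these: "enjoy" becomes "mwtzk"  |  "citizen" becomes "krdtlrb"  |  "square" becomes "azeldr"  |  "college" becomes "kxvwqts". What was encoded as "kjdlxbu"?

In enjoy: e→m is +8, n→w is +9, j→t is +10, o→z is +11 — the shift increases by 1 each position. Each letter shifts forward by (position + 8), i.e. 8, 9, 10, … — the shift grows by one for each successive letter.
Reversing it on kjdlxbu: k−8=c, j−9=a, d−10=t, l−11=a, x−12=l, b−13=o, u−14=g.

catalog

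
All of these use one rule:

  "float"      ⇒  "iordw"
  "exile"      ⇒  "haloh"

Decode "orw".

Compare letters: f→i is +3, l→o is +3, o→r is +3 — a constant shift. Each letter is shifted forward by 3 in the alphabet (a Caesar shift of +3).
Undoing it on orw: o−3=l, r−3=o, w−3=t.

lot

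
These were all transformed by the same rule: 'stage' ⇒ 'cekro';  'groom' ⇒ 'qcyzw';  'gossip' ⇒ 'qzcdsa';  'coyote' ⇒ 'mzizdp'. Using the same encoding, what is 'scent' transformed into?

cnoyd

Shifts by position in stage: pos 0: s→c (+10), pos 1: t→e (+11), pos 2: a→k (+10), pos 3: g→r (+11) — repeating every 2. The shifts repeat in a cycle of length 2: positions 0,1,… shift by +10, +11, then the pattern repeats.
For scent: s+10=c, c+11=n, e+10=o, n+11=y, t+10=d.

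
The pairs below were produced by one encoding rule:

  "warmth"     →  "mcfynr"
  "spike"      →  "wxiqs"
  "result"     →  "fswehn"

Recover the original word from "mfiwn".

wrist

w(22)→m(12) and a(0)→c(2) fit y≡17x+2 (mod 26); the inverse of 17 mod 26 is 23. This is an affine cipher: with a=0,…,z=25, each position x becomes (17x+2) mod 26.
Reversing it on mfiwn: m(12)→23·(12−2)≡22=w; f(5)→23·(5−2)≡17=r; i(8)→23·(8−2)≡8=i; w(22)→23·(22−2)≡18=s; n(13)→23·(13−2)≡19=t (all mod 26).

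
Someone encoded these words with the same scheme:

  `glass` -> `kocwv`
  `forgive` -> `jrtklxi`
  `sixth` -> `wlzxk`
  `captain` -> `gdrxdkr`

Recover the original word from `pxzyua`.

The shifts repeat in a cycle of length 3: positions 0,1,… shift by +4, +3, +2, then the pattern repeats.
Decoding pxzyua: p−4=l, x−3=u, z−2=x, y−4=u, u−3=r, a−2=y.

luxury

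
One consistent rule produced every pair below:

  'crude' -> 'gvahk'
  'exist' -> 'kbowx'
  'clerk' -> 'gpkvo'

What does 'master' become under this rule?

qgwxkv

The shift depends on letter class: consonant c→g is +4, but vowel u→a is +6. Two shifts are in play — +6 for a/e/i/o/u, +4 for every other letter.
Applying it to master: m(cons)+4=q, a(vowel)+6=g, s(cons)+4=w, t(cons)+4=x, e(vowel)+6=k, r(cons)+4=v.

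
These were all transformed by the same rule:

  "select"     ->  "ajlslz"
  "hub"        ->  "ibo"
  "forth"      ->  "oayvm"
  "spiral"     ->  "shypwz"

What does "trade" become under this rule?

lkhya

Read the word backwards and shift each letter +7.
Applying it to trade: reverse → edart; then shift: e+7=l, d+7=k, a+7=h, r+7=y, t+7=a.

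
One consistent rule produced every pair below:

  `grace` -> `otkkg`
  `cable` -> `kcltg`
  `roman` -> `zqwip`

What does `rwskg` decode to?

The shifts repeat in a cycle of length 3: positions 0,1,… shift by +8, +2, +10, then the pattern repeats.
Decoding rwskg: r−8=j, w−2=u, s−10=i, k−8=c, g−2=e.

juice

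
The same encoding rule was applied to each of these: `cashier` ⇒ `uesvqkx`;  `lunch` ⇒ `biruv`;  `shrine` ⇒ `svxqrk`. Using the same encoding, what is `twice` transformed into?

nyquk

c(2)→u(20) and a(0)→e(4) fit y≡21x+4 (mod 26); the inverse of 21 mod 26 is 5. Each letter's alphabet position (a=0..z=25) is mapped through 21·x+4 mod 26 — an affine cipher.
Applying it to twice: t(19)→21·19+4≡13=n; w(22)→21·22+4≡24=y; i(8)→21·8+4≡16=q; c(2)→21·2+4≡20=u; e(4)→21·4+4≡10=k (all mod 26).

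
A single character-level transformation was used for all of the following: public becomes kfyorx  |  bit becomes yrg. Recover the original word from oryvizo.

Each pair mirrors across the alphabet (p↔k, u↔f, b↔y): positions sum to 25. Letters are reflected about the middle of the alphabet (position → 25−position): Atbash.
Decoding oryvizo: o↔l, r↔i, y↔b, v↔e, i↔r, z↔a, o↔l.

liberal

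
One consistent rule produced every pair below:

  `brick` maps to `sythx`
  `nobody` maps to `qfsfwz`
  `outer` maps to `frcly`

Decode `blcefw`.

b(1)→s(18) and r(17)→y(24) fit y≡15x+3 (mod 26); the inverse of 15 mod 26 is 7. Treating letters as 0–25, the rule is x ↦ 15x + 3 (mod 26).
Decoding blcefw: b(1)→7·(1−3)≡12=m; l(11)→7·(11−3)≡4=e; c(2)→7·(2−3)≡19=t; e(4)→7·(4−3)≡7=h; f(5)→7·(5−3)≡14=o; w(22)→7·(22−3)≡3=d (all mod 26).

method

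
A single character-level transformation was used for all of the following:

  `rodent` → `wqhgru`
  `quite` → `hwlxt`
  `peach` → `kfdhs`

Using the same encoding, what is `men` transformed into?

The output letters match the input read backwards, each shifted +3: rodent reversed is tnedor. Two steps: reverse the string, then apply a Caesar shift of +3.
Applying it to men: reverse → nem; then shift: n+3=q, e+3=h, m+3=p.

qhp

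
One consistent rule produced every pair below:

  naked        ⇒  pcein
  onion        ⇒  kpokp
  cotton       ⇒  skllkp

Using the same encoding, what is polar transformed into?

fkzcv

n(13)→p(15) and a(0)→c(2) fit y≡21x+2 (mod 26); the inverse of 21 mod 26 is 5. Treating letters as 0–25, the rule is x ↦ 21x + 2 (mod 26).
For polar: p(15)→21·15+2≡5=f; o(14)→21·14+2≡10=k; l(11)→21·11+2≡25=z; a(0)→21·0+2≡2=c; r(17)→21·17+2≡21=v (all mod 26).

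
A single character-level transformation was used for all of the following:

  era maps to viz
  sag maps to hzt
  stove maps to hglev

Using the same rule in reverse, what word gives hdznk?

Each letter is replaced by its mirror in the alphabet: a↔z, b↔y, c↔x, and so on (the Atbash cipher).
Undoing it on hdznk: h↔s, d↔w, z↔a, n↔m, k↔p.

swamp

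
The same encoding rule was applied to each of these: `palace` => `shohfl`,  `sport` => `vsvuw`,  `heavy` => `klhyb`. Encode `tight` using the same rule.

wpjkw

The shift depends on letter class: consonant p→s is +3, but vowel a→h is +7. Vowels shift forward by 7 and consonants shift forward by 3.
Applying it to tight: t(cons)+3=w, i(vowel)+7=p, g(cons)+3=j, h(cons)+3=k, t(cons)+3=w.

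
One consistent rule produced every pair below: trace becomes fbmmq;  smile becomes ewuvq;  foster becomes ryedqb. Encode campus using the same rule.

okyzgc

A repeating key of period 2 is used — shifts +12, +10 over and over.
For campus: c+12=o, a+10=k, m+12=y, p+10=z, u+12=g, s+10=c.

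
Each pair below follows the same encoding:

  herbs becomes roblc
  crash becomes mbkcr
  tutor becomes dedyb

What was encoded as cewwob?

Compare letters: h→r is +10, e→o is +10, r→b is +10 — a constant shift. Each letter is shifted forward by 10 in the alphabet (a Caesar shift of +10).
Decoding cewwob: c−10=s, e−10=u, w−10=m, w−10=m, o−10=e, b−10=r.

summer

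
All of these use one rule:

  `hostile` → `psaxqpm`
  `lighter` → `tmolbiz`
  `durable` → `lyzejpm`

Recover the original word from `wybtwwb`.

outpost

Shifts by position in hostile: pos 0: h→p (+8), pos 1: o→s (+4), pos 2: s→a (+8), pos 3: t→x (+4) — repeating every 2. The shifts repeat in a cycle of length 2: positions 0,1,… shift by +8, +4, then the pattern repeats.
Decoding wybtwwb: w−8=o, y−4=u, b−8=t, t−4=p, w−8=o, w−4=s, b−8=t.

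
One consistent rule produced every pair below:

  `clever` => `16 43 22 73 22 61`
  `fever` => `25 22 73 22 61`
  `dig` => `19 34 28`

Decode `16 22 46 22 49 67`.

cement

Each letter becomes 3×(its alphabet position, a=1..z=26) + 7.
Reversing it on 16 22 46 22 49 67: 16→(16−7)÷3=3=c, 22→(22−7)÷3=5=e, 46→(46−7)÷3=13=m, 22→(22−7)÷3=5=e, 49→(49−7)÷3=14=n, 67→(67−7)÷3=20=t.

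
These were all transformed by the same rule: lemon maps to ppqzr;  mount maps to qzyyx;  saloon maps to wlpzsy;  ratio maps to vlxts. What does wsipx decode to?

Shifts by position in lemon: pos 0: l→p (+4), pos 1: e→p (+11), pos 2: m→q (+4), pos 3: o→z (+11) — repeating every 2. It's a Vigenère-style cipher with numeric key [4,11]: position i shifts by key[i mod 2].
Reversing it on wsipx: w−4=s, s−11=h, i−4=e, p−11=e, x−4=t.

sheet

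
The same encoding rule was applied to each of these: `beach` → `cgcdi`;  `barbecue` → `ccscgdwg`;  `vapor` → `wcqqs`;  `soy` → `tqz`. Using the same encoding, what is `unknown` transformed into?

woloqxo

The shift depends on letter class: consonant b→c is +1, but vowel e→g is +2. Two shifts are in play — +2 for a/e/i/o/u, +1 for every other letter.
For unknown: u(vowel)+2=w, n(cons)+1=o, k(cons)+1=l, n(cons)+1=o, o(vowel)+2=q, w(cons)+1=x, n(cons)+1=o.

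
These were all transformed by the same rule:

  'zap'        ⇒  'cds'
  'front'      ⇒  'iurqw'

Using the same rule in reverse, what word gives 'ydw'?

vat

It's a constant shift of +3 (ROT3).
Undoing it on ydw: y−3=v, d−3=a, w−3=t.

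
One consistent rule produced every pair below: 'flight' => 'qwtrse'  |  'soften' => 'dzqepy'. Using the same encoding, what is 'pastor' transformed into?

aldezc

It's a constant shift of +11 (ROT11).
For pastor: p+11=a, a+11=l, s+11=d, t+11=e, o+11=z, r+11=c.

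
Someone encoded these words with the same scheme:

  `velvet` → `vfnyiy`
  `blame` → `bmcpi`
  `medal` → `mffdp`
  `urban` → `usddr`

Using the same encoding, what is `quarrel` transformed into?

qvcuvjr

In velvet: v→v is +0, e→f is +1, l→n is +2, v→y is +3 — the shift increases by 1 each position. Each letter shifts forward by its position index (0, 1, 2, …) — the shift grows by one for each successive letter.
On quarrel: q+0=q, u+1=v, a+2=c, r+3=u, r+4=v, e+5=j, l+6=r.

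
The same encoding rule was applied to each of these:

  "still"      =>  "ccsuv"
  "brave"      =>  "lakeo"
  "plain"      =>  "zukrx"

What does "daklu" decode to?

track

Shifts by position in still: pos 0: s→c (+10), pos 1: t→c (+9), pos 2: i→s (+10), pos 3: l→u (+9) — repeating every 2. The shifts repeat in a cycle of length 2: positions 0,1,… shift by +10, +9, then the pattern repeats.
Undoing it on daklu: d−10=t, a−9=r, k−10=a, l−9=c, u−10=k.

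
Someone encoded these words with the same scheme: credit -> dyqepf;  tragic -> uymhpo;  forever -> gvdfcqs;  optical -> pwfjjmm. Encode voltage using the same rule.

wvxuhsf

It's a Vigenère-style cipher with numeric key [1,7,12]: position i shifts by key[i mod 3].
On voltage: v+1=w, o+7=v, l+12=x, t+1=u, a+7=h, g+12=s, e+1=f.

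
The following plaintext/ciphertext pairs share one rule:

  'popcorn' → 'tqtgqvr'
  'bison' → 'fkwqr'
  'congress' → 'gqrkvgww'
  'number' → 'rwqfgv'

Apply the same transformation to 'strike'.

wxvkog

The rule splits by letter class: vowels +2, consonants +4.
On strike: s(cons)+4=w, t(cons)+4=x, r(cons)+4=v, i(vowel)+2=k, k(cons)+4=o, e(vowel)+2=g.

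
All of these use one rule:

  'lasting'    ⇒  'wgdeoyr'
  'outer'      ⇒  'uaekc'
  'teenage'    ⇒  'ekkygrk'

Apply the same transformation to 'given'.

The shift depends on letter class: consonant l→w is +11, but vowel a→g is +6. The rule splits by letter class: vowels +6, consonants +11.
On given: g(cons)+11=r, i(vowel)+6=o, v(cons)+11=g, e(vowel)+6=k, n(cons)+11=y.

rogky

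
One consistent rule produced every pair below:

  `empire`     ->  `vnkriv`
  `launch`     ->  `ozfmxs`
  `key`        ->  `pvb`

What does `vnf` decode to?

Each pair mirrors across the alphabet (e↔v, m↔n, p↔k): positions sum to 25. Each letter is replaced by its mirror in the alphabet: a↔z, b↔y, c↔x, and so on (the Atbash cipher).
Reversing it on vnf: v↔e, n↔m, f↔u.

emu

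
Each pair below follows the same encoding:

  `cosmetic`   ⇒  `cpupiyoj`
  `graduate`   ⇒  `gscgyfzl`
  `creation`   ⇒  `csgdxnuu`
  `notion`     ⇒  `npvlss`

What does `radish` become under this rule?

rbflwm

The shift increases by 1 at each position, starting from +0: 0, 1, 2, ….
On radish: r+0=r, a+1=b, d+2=f, i+3=l, s+4=w, h+5=m.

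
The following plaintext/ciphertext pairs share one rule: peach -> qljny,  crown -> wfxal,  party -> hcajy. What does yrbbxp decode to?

gossip

The output letters match the input read backwards, each shifted +9: peach reversed is hcaep. The word is reversed, then every letter is shifted forward by 9.
Undoing it on yrbbxp: shift back: y−9=p, r−9=i, b−9=s, b−9=s, x−9=o, p−9=g → pissog; then reverse → gossip.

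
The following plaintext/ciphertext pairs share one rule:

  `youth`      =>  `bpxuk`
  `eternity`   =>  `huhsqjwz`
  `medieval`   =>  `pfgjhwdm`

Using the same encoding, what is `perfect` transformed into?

sfughdw

Shifts by position in youth: pos 0: y→b (+3), pos 1: o→p (+1), pos 2: u→x (+3), pos 3: t→u (+1) — repeating every 2. It's a Vigenère-style cipher with numeric key [3,1]: position i shifts by key[i mod 2].
Applying it to perfect: p+3=s, e+1=f, r+3=u, f+1=g, e+3=h, c+1=d, t+3=w.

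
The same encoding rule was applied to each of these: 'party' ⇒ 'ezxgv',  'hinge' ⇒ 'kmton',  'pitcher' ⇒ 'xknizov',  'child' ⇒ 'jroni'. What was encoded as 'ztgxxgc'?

warrant

The output letters match the input read backwards, each shifted +6: party reversed is ytrap. Two steps: reverse the string, then apply a Caesar shift of +6.
Undoing it on ztgxxgc: shift back: z−6=t, t−6=n, g−6=a, x−6=r, x−6=r, g−6=a, c−6=w → tnarraw; then reverse → warrant.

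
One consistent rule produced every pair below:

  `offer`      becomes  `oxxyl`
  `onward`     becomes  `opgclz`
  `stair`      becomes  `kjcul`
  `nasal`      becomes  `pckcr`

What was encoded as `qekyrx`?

myself

o(14)→o(14) and f(5)→x(23) fit y≡25x+2 (mod 26); the inverse of 25 mod 26 is 25. Each letter's alphabet position (a=0..z=25) is mapped through 25·x+2 mod 26 — an affine cipher.
Decoding qekyrx: q(16)→25·(16−2)≡12=m; e(4)→25·(4−2)≡24=y; k(10)→25·(10−2)≡18=s; y(24)→25·(24−2)≡4=e; r(17)→25·(17−2)≡11=l; x(23)→25·(23−2)≡5=f (all mod 26).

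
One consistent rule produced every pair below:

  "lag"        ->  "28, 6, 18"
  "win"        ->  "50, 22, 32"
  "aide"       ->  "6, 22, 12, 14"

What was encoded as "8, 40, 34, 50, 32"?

Each letter becomes 2×(its alphabet position, a=1..z=26) + 4.
Undoing it on 8, 40, 34, 50, 32: 8→(8−4)÷2=2=b, 40→(40−4)÷2=18=r, 34→(34−4)÷2=15=o, 50→(50−4)÷2=23=w, 32→(32−4)÷2=14=n.

brown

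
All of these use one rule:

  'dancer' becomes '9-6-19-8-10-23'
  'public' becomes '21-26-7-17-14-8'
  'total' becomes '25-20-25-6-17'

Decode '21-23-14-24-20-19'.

d is letter #4 and maps to 9: an offset of 5. Letters become their 1-based position plus 5 (so a→6, b→7, …).
Undoing it on 21-23-14-24-20-19: 21→(21−5)÷1=16=p, 23→(23−5)÷1=18=r, 14→(14−5)÷1=9=i, 24→(24−5)÷1=19=s, 20→(20−5)÷1=15=o, 19→(19−5)÷1=14=n.

prison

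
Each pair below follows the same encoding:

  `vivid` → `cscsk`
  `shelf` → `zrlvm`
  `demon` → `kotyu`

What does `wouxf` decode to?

penny

Shifts by position in vivid: pos 0: v→c (+7), pos 1: i→s (+10), pos 2: v→c (+7), pos 3: i→s (+10) — repeating every 2. A repeating key of period 2 is used — shifts +7, +10 over and over.
Reversing it on wouxf: w−7=p, o−10=e, u−7=n, x−10=n, f−7=y.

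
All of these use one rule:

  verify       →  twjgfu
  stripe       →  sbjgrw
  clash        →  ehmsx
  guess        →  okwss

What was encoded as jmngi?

v(21)→t(19) and e(4)→w(22) fit y≡9x+12 (mod 26); the inverse of 9 mod 26 is 3. Treating letters as 0–25, the rule is x ↦ 9x + 12 (mod 26).
Undoing it on jmngi: j(9)→3·(9−12)≡17=r; m(12)→3·(12−12)≡0=a; n(13)→3·(13−12)≡3=d; g(6)→3·(6−12)≡8=i; i(8)→3·(8−12)≡14=o (all mod 26).

radio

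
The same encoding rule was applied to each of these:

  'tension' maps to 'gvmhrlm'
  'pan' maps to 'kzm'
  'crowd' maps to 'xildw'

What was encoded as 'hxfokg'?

This is the alphabet-reversal cipher (Atbash): a becomes z, b becomes y, etc.
Decoding hxfokg: h↔s, x↔c, f↔u, o↔l, k↔p, g↔t.

sculpt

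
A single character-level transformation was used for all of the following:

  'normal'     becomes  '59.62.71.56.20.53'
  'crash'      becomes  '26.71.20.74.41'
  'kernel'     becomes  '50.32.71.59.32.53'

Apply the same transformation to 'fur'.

35.80.71

n(#14)→59 and o(#15)→62: differences scale by 3, so n = 3·pos + 17. Each letter becomes 3×(its alphabet position, a=1..z=26) + 17.
Applying it to fur: f=6→35, u=21→80, r=18→71.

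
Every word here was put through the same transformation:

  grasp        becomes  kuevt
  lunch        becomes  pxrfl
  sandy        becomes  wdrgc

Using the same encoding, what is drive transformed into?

Shifts by position in grasp: pos 0: g→k (+4), pos 1: r→u (+3), pos 2: a→e (+4), pos 3: s→v (+3) — repeating every 2. It's a Vigenère-style cipher with numeric key [4,3]: position i shifts by key[i mod 2].
For drive: d+4=h, r+3=u, i+4=m, v+3=y, e+4=i.

humyi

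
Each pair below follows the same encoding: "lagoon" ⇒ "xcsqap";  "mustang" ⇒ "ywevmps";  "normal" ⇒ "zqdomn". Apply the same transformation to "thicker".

fjuewgd

Shifts by position in lagoon: pos 0: l→x (+12), pos 1: a→c (+2), pos 2: g→s (+12), pos 3: o→q (+2) — repeating every 2. The shifts repeat in a cycle of length 2: positions 0,1,… shift by +12, +2, then the pattern repeats.
For thicker: t+12=f, h+2=j, i+12=u, c+2=e, k+12=w, e+2=g, r+12=d.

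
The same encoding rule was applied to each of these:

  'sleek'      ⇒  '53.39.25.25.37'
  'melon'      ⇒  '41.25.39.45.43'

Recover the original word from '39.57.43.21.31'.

lunch

s(#19)→53 and l(#12)→39: differences scale by 2, so n = 2·pos + 15. Each letter becomes 2×(its alphabet position, a=1..z=26) + 15.
Reversing it on 39.57.43.21.31: 39→(39−15)÷2=12=l, 57→(57−15)÷2=21=u, 43→(43−15)÷2=14=n, 21→(21−15)÷2=3=c, 31→(31−15)÷2=8=h.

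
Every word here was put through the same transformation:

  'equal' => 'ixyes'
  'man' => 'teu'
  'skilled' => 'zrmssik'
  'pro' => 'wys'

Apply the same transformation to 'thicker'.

The shift depends on letter class: consonant q→x is +7, but vowel e→i is +4. Two shifts are in play — +4 for a/e/i/o/u, +7 for every other letter.
For thicker: t(cons)+7=a, h(cons)+7=o, i(vowel)+4=m, c(cons)+7=j, k(cons)+7=r, e(vowel)+4=i, r(cons)+7=y.

aomjriy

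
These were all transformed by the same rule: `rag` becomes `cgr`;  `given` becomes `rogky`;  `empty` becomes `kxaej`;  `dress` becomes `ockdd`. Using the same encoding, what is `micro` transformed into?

The shift depends on letter class: consonant r→c is +11, but vowel a→g is +6. Vowels shift forward by 6 and consonants shift forward by 11.
Applying it to micro: m(cons)+11=x, i(vowel)+6=o, c(cons)+11=n, r(cons)+11=c, o(vowel)+6=u.

xoncu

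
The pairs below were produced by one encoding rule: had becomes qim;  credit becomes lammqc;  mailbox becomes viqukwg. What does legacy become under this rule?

umpilh

The shift depends on letter class: consonant h→q is +9, but vowel a→i is +8. The rule splits by letter class: vowels +8, consonants +9.
For legacy: l(cons)+9=u, e(vowel)+8=m, g(cons)+9=p, a(vowel)+8=i, c(cons)+9=l, y(cons)+9=h.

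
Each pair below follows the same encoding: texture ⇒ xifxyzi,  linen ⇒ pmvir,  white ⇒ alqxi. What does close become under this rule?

The shifts repeat in a cycle of length 3: positions 0,1,… shift by +4, +4, +8, then the pattern repeats.
Applying it to close: c+4=g, l+4=p, o+8=w, s+4=w, e+4=i.

gpwwi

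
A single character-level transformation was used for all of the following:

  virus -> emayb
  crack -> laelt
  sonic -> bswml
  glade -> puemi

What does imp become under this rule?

mvy

The shift depends on letter class: consonant v→e is +9, but vowel i→m is +4. Two shifts are in play — +4 for a/e/i/o/u, +9 for every other letter.
Applying it to imp: i(vowel)+4=m, m(cons)+9=v, p(cons)+9=y.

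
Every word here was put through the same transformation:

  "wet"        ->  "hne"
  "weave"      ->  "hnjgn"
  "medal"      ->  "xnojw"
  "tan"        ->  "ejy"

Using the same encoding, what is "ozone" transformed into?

Vowels shift forward by 9 and consonants shift forward by 11.
Applying it to ozone: o(vowel)+9=x, z(cons)+11=k, o(vowel)+9=x, n(cons)+11=y, e(vowel)+9=n.

xkxyn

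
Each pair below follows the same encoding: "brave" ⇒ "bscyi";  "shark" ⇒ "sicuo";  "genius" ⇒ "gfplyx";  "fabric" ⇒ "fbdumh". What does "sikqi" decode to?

shine

The shift increases by 1 at each position, starting from +0: 0, 1, 2, ….
Undoing it on sikqi: s−0=s, i−1=h, k−2=i, q−3=n, i−4=e.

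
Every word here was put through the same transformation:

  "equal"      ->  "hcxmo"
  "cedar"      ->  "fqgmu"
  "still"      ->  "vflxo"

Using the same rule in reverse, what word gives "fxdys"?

Shifts by position in equal: pos 0: e→h (+3), pos 1: q→c (+12), pos 2: u→x (+3), pos 3: a→m (+12) — repeating every 2. A repeating key of period 2 is used — shifts +3, +12 over and over.
Decoding fxdys: f−3=c, x−12=l, d−3=a, y−12=m, s−3=p.

clamp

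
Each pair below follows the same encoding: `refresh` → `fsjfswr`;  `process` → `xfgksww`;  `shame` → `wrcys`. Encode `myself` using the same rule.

yuwshj

This is an affine cipher: with a=0,…,z=25, each position x becomes (17x+2) mod 26.
For myself: m(12)→17·12+2≡24=y; y(24)→17·24+2≡20=u; s(18)→17·18+2≡22=w; e(4)→17·4+2≡18=s; l(11)→17·11+2≡7=h; f(5)→17·5+2≡9=j (all mod 26).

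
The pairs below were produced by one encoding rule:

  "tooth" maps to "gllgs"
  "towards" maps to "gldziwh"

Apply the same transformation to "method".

Letters are reflected about the middle of the alphabet (position → 25−position): Atbash.
Applying it to method: m↔n, e↔v, t↔g, h↔s, o↔l, d↔w.

nvgslw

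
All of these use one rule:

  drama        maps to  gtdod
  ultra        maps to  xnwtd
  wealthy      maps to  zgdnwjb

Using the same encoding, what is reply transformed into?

Shifts by position in drama: pos 0: d→g (+3), pos 1: r→t (+2), pos 2: a→d (+3), pos 3: m→o (+2) — repeating every 2. It's a Vigenère-style cipher with numeric key [3,2]: position i shifts by key[i mod 2].
Applying it to reply: r+3=u, e+2=g, p+3=s, l+2=n, y+3=b.

ugsnb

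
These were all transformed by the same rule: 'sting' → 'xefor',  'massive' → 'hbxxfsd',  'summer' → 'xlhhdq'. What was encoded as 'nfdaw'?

yield

s(18)→x(23) and t(19)→e(4) fit y≡7x+1 (mod 26); the inverse of 7 mod 26 is 15. This is an affine cipher: with a=0,…,z=25, each position x becomes (7x+1) mod 26.
Decoding nfdaw: n(13)→15·(13−1)≡24=y; f(5)→15·(5−1)≡8=i; d(3)→15·(3−1)≡4=e; a(0)→15·(0−1)≡11=l; w(22)→15·(22−1)≡3=d (all mod 26).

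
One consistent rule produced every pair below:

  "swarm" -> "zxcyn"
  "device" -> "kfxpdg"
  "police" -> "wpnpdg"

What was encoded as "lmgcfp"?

Shifts by position in swarm: pos 0: s→z (+7), pos 1: w→x (+1), pos 2: a→c (+2), pos 3: r→y (+7), pos 4: m→n (+1) — repeating every 3. A repeating key of period 3 is used — shifts +7, +1, +2 over and over.
Undoing it on lmgcfp: l−7=e, m−1=l, g−2=e, c−7=v, f−1=e, p−2=n.

eleven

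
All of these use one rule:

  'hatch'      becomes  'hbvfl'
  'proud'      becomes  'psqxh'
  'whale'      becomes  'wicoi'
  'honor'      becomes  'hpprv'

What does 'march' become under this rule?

mbtfl

In hatch: h→h is +0, a→b is +1, t→v is +2, c→f is +3 — the shift increases by 1 each position. The shift increases by 1 at each position, starting from +0: 0, 1, 2, ….
On march: m+0=m, a+1=b, r+2=t, c+3=f, h+4=l.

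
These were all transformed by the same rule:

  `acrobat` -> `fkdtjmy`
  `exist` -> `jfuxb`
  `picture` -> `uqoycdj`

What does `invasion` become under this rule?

Shifts by position in acrobat: pos 0: a→f (+5), pos 1: c→k (+8), pos 2: r→d (+12), pos 3: o→t (+5), pos 4: b→j (+8), pos 5: a→m (+12) — repeating every 3. A repeating key of period 3 is used — shifts +5, +8, +12 over and over.
Applying it to invasion: i+5=n, n+8=v, v+12=h, a+5=f, s+8=a, i+12=u, o+5=t, n+8=v.

nvhfautv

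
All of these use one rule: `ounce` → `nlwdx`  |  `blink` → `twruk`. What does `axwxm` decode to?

The output letters match the input read backwards, each shifted +9: ounce reversed is ecnuo. Read the word backwards and shift each letter +9.
Reversing it on axwxm: shift back: a−9=r, x−9=o, w−9=n, x−9=o, m−9=d → ronod; then reverse → donor.

donor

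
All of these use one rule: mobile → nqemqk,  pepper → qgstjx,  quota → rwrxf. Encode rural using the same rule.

In mobile: m→n is +1, o→q is +2, b→e is +3, i→m is +4 — the shift increases by 1 each position. Letter i (0-indexed) is shifted by i+1, so successive shifts are 1, 2, 3, ….
For rural: r+1=s, u+2=w, r+3=u, a+4=e, l+5=q.

swueq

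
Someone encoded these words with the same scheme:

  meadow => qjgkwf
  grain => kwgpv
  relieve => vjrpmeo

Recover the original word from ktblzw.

govern

In meadow: m→q is +4, e→j is +5, a→g is +6, d→k is +7 — the shift increases by 1 each position. Letter i (0-indexed) is shifted by i+4, so successive shifts are 4, 5, 6, ….
Undoing it on ktblzw: k−4=g, t−5=o, b−6=v, l−7=e, z−8=r, w−9=n.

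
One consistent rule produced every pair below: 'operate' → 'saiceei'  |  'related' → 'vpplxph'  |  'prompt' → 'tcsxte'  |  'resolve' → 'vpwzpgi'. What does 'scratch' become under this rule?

Shifts by position in operate: pos 0: o→s (+4), pos 1: p→a (+11), pos 2: e→i (+4), pos 3: r→c (+11) — repeating every 2. A repeating key of period 2 is used — shifts +4, +11 over and over.
Applying it to scratch: s+4=w, c+11=n, r+4=v, a+11=l, t+4=x, c+11=n, h+4=l.

wnvlxnl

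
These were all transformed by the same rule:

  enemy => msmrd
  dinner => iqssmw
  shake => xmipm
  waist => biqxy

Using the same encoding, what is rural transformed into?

The shift depends on letter class: consonant n→s is +5, but vowel e→m is +8. The rule splits by letter class: vowels +8, consonants +5.
For rural: r(cons)+5=w, u(vowel)+8=c, r(cons)+5=w, a(vowel)+8=i, l(cons)+5=q.

wcwiq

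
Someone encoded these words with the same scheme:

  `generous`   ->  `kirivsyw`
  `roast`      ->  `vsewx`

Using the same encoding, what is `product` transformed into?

tvshygx

Compare letters: g→k is +4, e→i is +4, n→r is +4 — a constant shift. Every letter moves 4 places later in the alphabet, wrapping around z→a.
For product: p+4=t, r+4=v, o+4=s, d+4=h, u+4=y, c+4=g, t+4=x.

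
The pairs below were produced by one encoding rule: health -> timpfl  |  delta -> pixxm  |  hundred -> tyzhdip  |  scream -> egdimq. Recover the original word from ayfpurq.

outline

Shifts by position in health: pos 0: h→t (+12), pos 1: e→i (+4), pos 2: a→m (+12), pos 3: l→p (+4) — repeating every 2. It's a Vigenère-style cipher with numeric key [12,4]: position i shifts by key[i mod 2].
Undoing it on ayfpurq: a−12=o, y−4=u, f−12=t, p−4=l, u−12=i, r−4=n, q−12=e.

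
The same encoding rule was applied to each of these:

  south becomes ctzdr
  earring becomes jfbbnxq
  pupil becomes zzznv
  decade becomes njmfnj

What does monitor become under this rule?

The rule splits by letter class: vowels +5, consonants +10.
On monitor: m(cons)+10=w, o(vowel)+5=t, n(cons)+10=x, i(vowel)+5=n, t(cons)+10=d, o(vowel)+5=t, r(cons)+10=b.

wtxndtb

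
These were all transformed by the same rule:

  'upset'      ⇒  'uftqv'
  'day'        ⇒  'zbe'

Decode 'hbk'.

The output letters match the input read backwards, each shifted +1: upset reversed is tespu. The word is reversed, then every letter is shifted forward by 1.
Decoding hbk: shift back: h−1=g, b−1=a, k−1=j → gaj; then reverse → jag.

jag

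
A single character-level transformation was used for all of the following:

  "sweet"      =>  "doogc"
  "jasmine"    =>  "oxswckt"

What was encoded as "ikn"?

day

The output letters match the input read backwards, each shifted +10: sweet reversed is teews. The word is reversed, then every letter is shifted forward by 10.
Reversing it on ikn: shift back: i−10=y, k−10=a, n−10=d → yad; then reverse → day.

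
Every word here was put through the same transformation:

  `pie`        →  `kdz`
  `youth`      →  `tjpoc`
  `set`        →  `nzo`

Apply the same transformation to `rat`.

Compare letters: p→k is +21, i→d is +21, e→z is +21 — a constant shift. Each letter is shifted forward by 21 in the alphabet (a Caesar shift of +21).
Applying it to rat: r+21=m, a+21=v, t+21=o.

mvo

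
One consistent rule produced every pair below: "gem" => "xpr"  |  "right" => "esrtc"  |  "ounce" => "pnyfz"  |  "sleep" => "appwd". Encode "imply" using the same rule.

jwaxt

The output letters match the input read backwards, each shifted +11: gem reversed is meg. Two steps: reverse the string, then apply a Caesar shift of +11.
For imply: reverse → ylpmi; then shift: y+11=j, l+11=w, p+11=a, m+11=x, i+11=t.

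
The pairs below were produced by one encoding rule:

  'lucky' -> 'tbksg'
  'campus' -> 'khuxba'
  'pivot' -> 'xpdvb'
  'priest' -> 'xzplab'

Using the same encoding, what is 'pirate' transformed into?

The shift depends on letter class: consonant l→t is +8, but vowel u→b is +7. Vowels shift forward by 7 and consonants shift forward by 8.
On pirate: p(cons)+8=x, i(vowel)+7=p, r(cons)+8=z, a(vowel)+7=h, t(cons)+8=b, e(vowel)+7=l.

xpzhbl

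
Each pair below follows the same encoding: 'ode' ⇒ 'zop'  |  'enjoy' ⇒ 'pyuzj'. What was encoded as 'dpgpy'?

seven

Compare letters: o→z is +11, d→o is +11, e→p is +11 — a constant shift. Each letter is shifted forward by 11 in the alphabet (a Caesar shift of +11).
Undoing it on dpgpy: d−11=s, p−11=e, g−11=v, p−11=e, y−11=n.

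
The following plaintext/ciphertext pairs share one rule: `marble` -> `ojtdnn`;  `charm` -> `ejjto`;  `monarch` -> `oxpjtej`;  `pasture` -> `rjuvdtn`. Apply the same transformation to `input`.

rprdv

Two shifts are in play — +9 for a/e/i/o/u, +2 for every other letter.
On input: i(vowel)+9=r, n(cons)+2=p, p(cons)+2=r, u(vowel)+9=d, t(cons)+2=v.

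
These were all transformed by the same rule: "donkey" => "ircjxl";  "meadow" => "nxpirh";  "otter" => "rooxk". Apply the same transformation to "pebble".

d(3)→i(8) and o(14)→r(17) fit y≡15x+15 (mod 26); the inverse of 15 mod 26 is 7. This is an affine cipher: with a=0,…,z=25, each position x becomes (15x+15) mod 26.
On pebble: p(15)→15·15+15≡6=g; e(4)→15·4+15≡23=x; b(1)→15·1+15≡4=e; b(1)→15·1+15≡4=e; l(11)→15·11+15≡24=y; e(4)→15·4+15≡23=x (all mod 26).

gxeeyx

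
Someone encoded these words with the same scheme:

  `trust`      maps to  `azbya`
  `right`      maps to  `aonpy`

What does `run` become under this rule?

uby

The output letters match the input read backwards, each shifted +7: trust reversed is tsurt. Read the word backwards and shift each letter +7.
Applying it to run: reverse → nur; then shift: n+7=u, u+7=b, r+7=y.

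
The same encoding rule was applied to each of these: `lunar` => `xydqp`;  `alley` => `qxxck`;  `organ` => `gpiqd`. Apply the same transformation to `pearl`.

jcqpx

l(11)→x(23) and u(20)→y(24) fit y≡3x+16 (mod 26); the inverse of 3 mod 26 is 9. Treating letters as 0–25, the rule is x ↦ 3x + 16 (mod 26).
On pearl: p(15)→3·15+16≡9=j; e(4)→3·4+16≡2=c; a(0)→3·0+16≡16=q; r(17)→3·17+16≡15=p; l(11)→3·11+16≡23=x (all mod 26).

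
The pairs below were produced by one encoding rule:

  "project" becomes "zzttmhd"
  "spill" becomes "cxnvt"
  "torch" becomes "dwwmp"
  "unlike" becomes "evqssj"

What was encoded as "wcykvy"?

mutant

Shifts by position in project: pos 0: p→z (+10), pos 1: r→z (+8), pos 2: o→t (+5), pos 3: j→t (+10), pos 4: e→m (+8), pos 5: c→h (+5) — repeating every 3. A repeating key of period 3 is used — shifts +10, +8, +5 over and over.
Undoing it on wcykvy: w−10=m, c−8=u, y−5=t, k−10=a, v−8=n, y−5=t.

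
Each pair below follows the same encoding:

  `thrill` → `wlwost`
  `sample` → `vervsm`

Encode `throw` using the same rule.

In thrill: t→w is +3, h→l is +4, r→w is +5, i→o is +6 — the shift increases by 1 each position. Letter i (0-indexed) is shifted by i+3, so successive shifts are 3, 4, 5, ….
For throw: t+3=w, h+4=l, r+5=w, o+6=u, w+7=d.

wlwud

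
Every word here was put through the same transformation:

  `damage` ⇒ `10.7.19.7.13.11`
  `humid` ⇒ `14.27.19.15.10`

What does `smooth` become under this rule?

d is letter #4 and maps to 10: an offset of 6. The number is (letter's place in the alphabet, a=1) + 6.
On smooth: s=19→25, m=13→19, o=15→21, o=15→21, t=20→26, h=8→14.

25.19.21.21.26.14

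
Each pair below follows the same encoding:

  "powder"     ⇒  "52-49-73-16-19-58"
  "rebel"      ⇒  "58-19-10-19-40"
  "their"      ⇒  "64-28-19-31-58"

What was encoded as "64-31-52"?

p(#16)→52 and o(#15)→49: differences scale by 3, so n = 3·pos + 4. The formula is n = 3×(alphabet index, a=1) + 4.
Reversing it on 64-31-52: 64→(64−4)÷3=20=t, 31→(31−4)÷3=9=i, 52→(52−4)÷3=16=p.

tip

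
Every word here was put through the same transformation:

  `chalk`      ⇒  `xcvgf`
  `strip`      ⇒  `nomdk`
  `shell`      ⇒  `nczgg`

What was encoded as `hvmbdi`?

Every letter moves 21 places later in the alphabet, wrapping around z→a.
Decoding hvmbdi: h−21=m, v−21=a, m−21=r, b−21=g, d−21=i, i−21=n.

margin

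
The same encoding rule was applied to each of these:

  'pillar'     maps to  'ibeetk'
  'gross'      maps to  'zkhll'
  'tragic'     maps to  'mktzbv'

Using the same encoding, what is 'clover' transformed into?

vehoxk

Compare letters: p→i is +19, i→b is +19, l→e is +19 — a constant shift. Each letter is shifted forward by 19 in the alphabet (a Caesar shift of +19).
Applying it to clover: c+19=v, l+19=e, o+19=h, v+19=o, e+19=x, r+19=k.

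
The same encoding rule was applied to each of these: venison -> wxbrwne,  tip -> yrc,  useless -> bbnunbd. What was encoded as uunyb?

The output letters match the input read backwards, each shifted +9: venison reversed is nosinev. The word is reversed, then every letter is shifted forward by 9.
Decoding uunyb: shift back: u−9=l, u−9=l, n−9=e, y−9=p, b−9=s → lleps; then reverse → spell.

spell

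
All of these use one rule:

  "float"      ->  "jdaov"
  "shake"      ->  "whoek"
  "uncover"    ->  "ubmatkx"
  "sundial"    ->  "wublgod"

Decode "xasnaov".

rowboat

This is an affine cipher: with a=0,…,z=25, each position x becomes (25x+14) mod 26.
Decoding xasnaov: x(23)→25·(23−14)≡17=r; a(0)→25·(0−14)≡14=o; s(18)→25·(18−14)≡22=w; n(13)→25·(13−14)≡1=b; a(0)→25·(0−14)≡14=o; o(14)→25·(14−14)≡0=a; v(21)→25·(21−14)≡19=t (all mod 26).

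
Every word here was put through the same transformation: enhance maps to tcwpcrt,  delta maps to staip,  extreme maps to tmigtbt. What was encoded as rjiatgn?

Compare letters: e→t is +15, n→c is +15, h→w is +15 — a constant shift. Every letter moves 15 places later in the alphabet, wrapping around z→a.
Undoing it on rjiatgn: r−15=c, j−15=u, i−15=t, a−15=l, t−15=e, g−15=r, n−15=y.

cutlery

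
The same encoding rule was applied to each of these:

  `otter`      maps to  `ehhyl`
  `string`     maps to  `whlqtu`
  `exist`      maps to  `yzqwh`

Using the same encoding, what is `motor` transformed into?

iehel

o(14)→e(4) and t(19)→h(7) fit y≡11x+6 (mod 26); the inverse of 11 mod 26 is 19. Treating letters as 0–25, the rule is x ↦ 11x + 6 (mod 26).
Applying it to motor: m(12)→11·12+6≡8=i; o(14)→11·14+6≡4=e; t(19)→11·19+6≡7=h; o(14)→11·14+6≡4=e; r(17)→11·17+6≡11=l (all mod 26).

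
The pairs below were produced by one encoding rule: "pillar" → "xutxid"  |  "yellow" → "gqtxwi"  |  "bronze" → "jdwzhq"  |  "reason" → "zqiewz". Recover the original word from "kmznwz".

Shifts by position in pillar: pos 0: p→x (+8), pos 1: i→u (+12), pos 2: l→t (+8), pos 3: l→x (+12) — repeating every 2. The shifts repeat in a cycle of length 2: positions 0,1,… shift by +8, +12, then the pattern repeats.
Decoding kmznwz: k−8=c, m−12=a, z−8=r, n−12=b, w−8=o, z−12=n.

carbon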